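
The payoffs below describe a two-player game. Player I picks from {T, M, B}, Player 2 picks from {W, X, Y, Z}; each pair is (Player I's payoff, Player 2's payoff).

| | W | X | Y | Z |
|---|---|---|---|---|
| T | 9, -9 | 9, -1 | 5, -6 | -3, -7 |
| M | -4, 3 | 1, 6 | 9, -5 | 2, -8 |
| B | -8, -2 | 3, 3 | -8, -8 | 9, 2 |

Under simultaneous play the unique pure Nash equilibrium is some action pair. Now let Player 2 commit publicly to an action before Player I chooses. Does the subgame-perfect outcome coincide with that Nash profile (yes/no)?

Work backward from Player I's decision.
- W → Player I plays T (best of 9, -4, -8); Player 2 gets -9.
- X → Player I plays T (best of 9, 1, 3); Player 2 gets -1.
- Y → Player I plays M (best of 5, 9, -8); Player 2 gets -5.
- Z → Player I plays B (best of -3, 2, 9); Player 2 gets 2.
Maximizing over -9, -1, -5, 2, Player 2 chooses Z. Subgame-perfect outcome: (B, Z) with payoffs (9, 2).
For the simultaneous game, intersect best replies.
Player I's best replies: W→T; X→T; Y→M; Z→B.
Player 2's best replies: T→X; M→X; B→X.
Only (T, X) has each player best-responding; Nash payoffs (9, -1).
Sequential outcome (B, Z) differs from the Nash profile (T, X).

no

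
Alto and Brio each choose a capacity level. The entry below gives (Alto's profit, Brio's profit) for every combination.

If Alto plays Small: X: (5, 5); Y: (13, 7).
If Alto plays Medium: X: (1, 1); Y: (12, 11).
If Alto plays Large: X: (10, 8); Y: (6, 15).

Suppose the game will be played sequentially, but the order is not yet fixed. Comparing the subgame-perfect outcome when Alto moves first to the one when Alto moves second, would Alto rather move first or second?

If Alto leads: Brio's best replies are Small→Y, Medium→Y, Large→Y; Alto's induced payoffs 13, 12, 6; outcome (Small, Y), payoffs (13, 7).
If Brio leads: Alto's best replies are X→Large, Y→Small; Brio's induced payoffs 8, 7; outcome (Large, X), payoffs (10, 8).
Alto gets 13 moving first and 10 moving second, so Alto prefers to move first.

first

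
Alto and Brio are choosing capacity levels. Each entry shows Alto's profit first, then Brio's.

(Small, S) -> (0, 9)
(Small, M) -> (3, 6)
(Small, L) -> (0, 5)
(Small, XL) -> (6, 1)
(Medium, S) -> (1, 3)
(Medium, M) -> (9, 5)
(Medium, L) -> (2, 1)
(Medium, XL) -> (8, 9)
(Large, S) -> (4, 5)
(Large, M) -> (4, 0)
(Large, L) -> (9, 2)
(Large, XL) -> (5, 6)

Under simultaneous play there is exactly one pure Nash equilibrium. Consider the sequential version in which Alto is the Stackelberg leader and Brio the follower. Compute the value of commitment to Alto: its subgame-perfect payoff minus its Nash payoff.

0

Backward induction with Alto moving first.
- Small: Brio compares 9, 6, 5, 1 and picks S; Alto would get 0.
- Medium: Brio compares 3, 5, 1, 9 and picks XL; Alto would get 8.
- Large: Brio compares 5, 0, 2, 6 and picks XL; Alto would get 5.
Alto's induced payoffs are 0, 8, 5, so Alto commits to Medium. Subgame-perfect outcome: (Medium, XL) with payoffs (8, 9).
Now find the simultaneous Nash equilibrium.
Alto's best replies: S→Large; M→Medium; L→Large; XL→Medium.
Brio's best replies: Small→S; Medium→XL; Large→XL.
The unique mutual best reply is (Medium, XL), giving (8, 9).
Alto's commitment gain: 8 − 8 = 0.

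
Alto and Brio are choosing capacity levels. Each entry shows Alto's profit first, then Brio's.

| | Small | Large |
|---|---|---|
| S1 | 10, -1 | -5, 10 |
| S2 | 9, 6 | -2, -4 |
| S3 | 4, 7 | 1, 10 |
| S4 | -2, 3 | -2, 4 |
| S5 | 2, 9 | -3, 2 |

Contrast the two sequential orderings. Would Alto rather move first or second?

first

If Alto leads: Brio's best replies are S1→Large, S2→Small, S3→Large, S4→Large, S5→Small; Alto's induced payoffs -5, 9, 1, -2, 2; outcome (S2, Small), payoffs (9, 6).
If Brio leads: Alto's best replies are Small→S1, Large→S3; Brio's induced payoffs -1, 10; outcome (S3, Large), payoffs (1, 10).
Alto gets 9 moving first and 1 moving second, so Alto prefers to move first.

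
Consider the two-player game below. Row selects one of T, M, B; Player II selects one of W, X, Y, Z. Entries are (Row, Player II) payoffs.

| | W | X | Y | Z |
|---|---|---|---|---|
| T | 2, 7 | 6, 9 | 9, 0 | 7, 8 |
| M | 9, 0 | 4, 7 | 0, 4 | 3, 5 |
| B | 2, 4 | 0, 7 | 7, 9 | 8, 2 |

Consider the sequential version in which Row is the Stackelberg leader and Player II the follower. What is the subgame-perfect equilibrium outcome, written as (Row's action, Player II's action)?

Work backward from Player II's decision.
- T → Player II plays X (best of 7, 9, 0, 8); Row gets 6.
- M → Player II plays X (best of 0, 7, 4, 5); Row gets 4.
- B → Player II plays Y (best of 4, 7, 9, 2); Row gets 7.
Maximizing over 6, 4, 7, Row chooses B. Subgame-perfect outcome: (B, Y) with payoffs (7, 9).

(B, Y)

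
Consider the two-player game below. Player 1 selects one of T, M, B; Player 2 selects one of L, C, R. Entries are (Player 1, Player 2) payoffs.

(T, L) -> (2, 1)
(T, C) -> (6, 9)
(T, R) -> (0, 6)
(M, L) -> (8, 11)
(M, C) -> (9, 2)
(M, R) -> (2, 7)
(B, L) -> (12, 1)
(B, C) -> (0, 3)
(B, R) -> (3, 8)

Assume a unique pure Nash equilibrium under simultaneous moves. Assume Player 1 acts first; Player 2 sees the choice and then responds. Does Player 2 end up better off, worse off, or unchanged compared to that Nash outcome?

Player 2 best-responds to each possible Player 1 move:
- T → Player 2 plays C (best of 1, 9, 6); Player 1 gets 6.
- M → Player 2 plays L (best of 11, 2, 7); Player 1 gets 8.
- B → Player 2 plays R (best of 1, 3, 8); Player 1 gets 3.
Player 1's induced payoffs are 6, 8, 3, so Player 1 commits to M. Subgame-perfect outcome: (M, L) with payoffs (8, 11).
Under simultaneous play:
Player 1's best replies: L→B; C→M; R→B.
Player 2's best replies: T→C; M→L; B→R.
The unique mutual best reply is (B, R), giving (3, 8).
Player 2 earns 11 sequentially versus 8 at the Nash outcome: better off.

better off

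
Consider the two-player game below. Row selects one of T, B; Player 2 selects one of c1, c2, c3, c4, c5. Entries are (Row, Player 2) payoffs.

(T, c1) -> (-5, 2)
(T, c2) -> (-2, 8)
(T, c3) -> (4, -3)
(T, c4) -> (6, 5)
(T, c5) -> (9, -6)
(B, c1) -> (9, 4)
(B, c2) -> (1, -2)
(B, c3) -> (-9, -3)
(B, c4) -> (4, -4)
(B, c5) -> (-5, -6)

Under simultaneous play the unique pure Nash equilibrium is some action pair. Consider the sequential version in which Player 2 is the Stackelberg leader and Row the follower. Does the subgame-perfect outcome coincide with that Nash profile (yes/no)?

Solve by backward induction (Player 2 leads).
- c1: BR = B, leader payoff 4.
- c2: BR = B, leader payoff -2.
- c3: BR = T, leader payoff -3.
- c4: BR = T, leader payoff 5.
- c5: BR = T, leader payoff -6.
Player 2's induced payoffs are 4, -2, -3, 5, -6, so Player 2 commits to c4. Subgame-perfect outcome: (T, c4) with payoffs (6, 5).
Under simultaneous play:
Row's best replies: c1→B; c2→B; c3→T; c4→T; c5→T.
Player 2's best replies: T→c2; B→c1.
Only (B, c1) has each player best-responding; Nash payoffs (9, 4).
Sequential outcome (T, c4) differs from the Nash profile (B, c1).

no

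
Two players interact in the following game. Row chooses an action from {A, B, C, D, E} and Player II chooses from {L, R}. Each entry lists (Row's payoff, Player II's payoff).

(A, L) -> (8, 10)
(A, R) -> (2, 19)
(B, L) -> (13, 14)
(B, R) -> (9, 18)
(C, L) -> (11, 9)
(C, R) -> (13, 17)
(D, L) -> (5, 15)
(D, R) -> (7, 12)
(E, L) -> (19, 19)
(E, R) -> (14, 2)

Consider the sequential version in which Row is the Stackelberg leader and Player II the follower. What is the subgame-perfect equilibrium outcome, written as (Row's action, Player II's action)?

(E, L)

Backward induction with Row moving first.
- A: BR = R, leader payoff 2.
- B: BR = R, leader payoff 9.
- C: BR = R, leader payoff 13.
- D: BR = L, leader payoff 5.
- E: BR = L, leader payoff 19.
Maximizing over 2, 9, 13, 5, 19, Row chooses E. Subgame-perfect outcome: (E, L) with payoffs (19, 19).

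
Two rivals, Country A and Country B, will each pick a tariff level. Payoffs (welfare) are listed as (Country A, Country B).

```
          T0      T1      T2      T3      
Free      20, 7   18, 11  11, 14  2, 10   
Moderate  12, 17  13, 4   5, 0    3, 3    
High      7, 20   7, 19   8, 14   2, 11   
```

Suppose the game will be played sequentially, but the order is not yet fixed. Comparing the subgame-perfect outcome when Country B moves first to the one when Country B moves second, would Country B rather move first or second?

If Country A leads: Country B's best replies are Free→T2, Moderate→T0, High→T0; Country A's induced payoffs 11, 12, 7; outcome (Moderate, T0), payoffs (12, 17).
If Country B leads: Country A's best replies are T0→Free, T1→Free, T2→Free, T3→Moderate; Country B's induced payoffs 7, 11, 14, 3; outcome (Free, T2), payoffs (11, 14).
Country B gets 14 moving first and 17 moving second, so Country B prefers to move second.

second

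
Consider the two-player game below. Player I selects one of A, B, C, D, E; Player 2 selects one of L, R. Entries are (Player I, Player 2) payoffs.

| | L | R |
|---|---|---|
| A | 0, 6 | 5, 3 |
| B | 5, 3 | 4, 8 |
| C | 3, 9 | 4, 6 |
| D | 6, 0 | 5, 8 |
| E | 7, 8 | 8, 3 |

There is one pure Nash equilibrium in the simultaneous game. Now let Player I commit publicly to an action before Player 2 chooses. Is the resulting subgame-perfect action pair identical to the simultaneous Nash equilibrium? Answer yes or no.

Solve by backward induction (Player I leads).
- A: BR = L, leader payoff 0.
- B: BR = R, leader payoff 4.
- C: BR = L, leader payoff 3.
- D: BR = R, leader payoff 5.
- E: BR = L, leader payoff 7.
Player I's induced payoffs are 0, 4, 3, 5, 7, so Player I commits to E. Subgame-perfect outcome: (E, L) with payoffs (7, 8).
Under simultaneous play:
Player I's best replies: L→E; R→E.
Player 2's best replies: A→L; B→R; C→L; D→R; E→L.
Only (E, L) has each player best-responding; Nash payoffs (7, 8).
Sequential outcome (E, L) coincides with the Nash profile (E, L).

yes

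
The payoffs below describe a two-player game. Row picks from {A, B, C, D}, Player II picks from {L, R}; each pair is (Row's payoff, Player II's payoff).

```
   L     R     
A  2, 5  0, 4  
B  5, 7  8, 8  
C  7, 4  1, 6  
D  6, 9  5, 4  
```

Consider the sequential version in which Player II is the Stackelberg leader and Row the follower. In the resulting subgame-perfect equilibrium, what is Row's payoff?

Backward induction with Player II moving first.
- L: BR = C, leader payoff 4.
- R: BR = B, leader payoff 8.
Among 4, 8, the best is 8 at R. Subgame-perfect outcome: (B, R) with payoffs (8, 8).

8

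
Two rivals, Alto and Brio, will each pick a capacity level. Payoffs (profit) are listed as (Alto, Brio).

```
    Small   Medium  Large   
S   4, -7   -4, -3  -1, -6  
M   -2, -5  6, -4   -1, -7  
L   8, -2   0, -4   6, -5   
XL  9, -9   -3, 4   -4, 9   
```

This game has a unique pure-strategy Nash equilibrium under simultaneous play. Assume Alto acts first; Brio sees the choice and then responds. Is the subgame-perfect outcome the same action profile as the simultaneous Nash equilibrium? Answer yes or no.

no

Solve by backward induction (Alto leads).
- S: BR = Medium, leader payoff -4.
- M: BR = Medium, leader payoff 6.
- L: BR = Small, leader payoff 8.
- XL: BR = Large, leader payoff -4.
Alto's induced payoffs are -4, 6, 8, -4, so Alto commits to L. Subgame-perfect outcome: (L, Small) with payoffs (8, -2).
For the simultaneous game, intersect best replies.
Alto's best replies: Small→XL; Medium→M; Large→L.
Brio's best replies: S→Medium; M→Medium; L→Small; XL→Large.
The unique mutual best reply is (M, Medium), giving (6, -4).
Sequential outcome (L, Small) differs from the Nash profile (M, Medium).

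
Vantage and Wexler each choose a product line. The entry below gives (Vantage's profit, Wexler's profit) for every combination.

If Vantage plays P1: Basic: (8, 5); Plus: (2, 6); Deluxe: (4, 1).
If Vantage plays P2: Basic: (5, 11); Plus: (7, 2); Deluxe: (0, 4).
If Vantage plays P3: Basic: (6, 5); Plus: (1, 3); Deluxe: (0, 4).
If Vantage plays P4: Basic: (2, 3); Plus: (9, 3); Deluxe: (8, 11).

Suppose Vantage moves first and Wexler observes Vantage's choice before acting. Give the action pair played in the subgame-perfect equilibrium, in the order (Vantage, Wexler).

Backward induction with Vantage moving first.
- P1 → Wexler plays Plus (best of 5, 6, 1); Vantage gets 2.
- P2 → Wexler plays Basic (best of 11, 2, 4); Vantage gets 5.
- P3 → Wexler plays Basic (best of 5, 3, 4); Vantage gets 6.
- P4 → Wexler plays Deluxe (best of 3, 3, 11); Vantage gets 8.
Vantage's induced payoffs are 2, 5, 6, 8, so Vantage commits to P4. Subgame-perfect outcome: (P4, Deluxe) with payoffs (8, 11).

(P4, Deluxe)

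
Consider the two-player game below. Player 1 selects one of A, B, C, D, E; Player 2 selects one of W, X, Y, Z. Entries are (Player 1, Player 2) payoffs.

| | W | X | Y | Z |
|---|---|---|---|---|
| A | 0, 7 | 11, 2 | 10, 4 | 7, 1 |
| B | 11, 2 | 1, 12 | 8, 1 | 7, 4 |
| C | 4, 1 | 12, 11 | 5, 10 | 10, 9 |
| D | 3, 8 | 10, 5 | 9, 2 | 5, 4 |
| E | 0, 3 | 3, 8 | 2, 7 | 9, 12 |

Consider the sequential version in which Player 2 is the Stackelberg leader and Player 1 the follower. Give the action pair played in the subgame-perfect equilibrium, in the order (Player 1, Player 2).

(C, X)

Work backward from Player 1's decision.
- W → Player 1 plays B (best of 0, 11, 4, 3, 0); Player 2 gets 2.
- X → Player 1 plays C (best of 11, 1, 12, 10, 3); Player 2 gets 11.
- Y → Player 1 plays A (best of 10, 8, 5, 9, 2); Player 2 gets 4.
- Z → Player 1 plays C (best of 7, 7, 10, 5, 9); Player 2 gets 9.
Player 2's induced payoffs are 2, 11, 4, 9, so Player 2 commits to X. Subgame-perfect outcome: (C, X) with payoffs (12, 11).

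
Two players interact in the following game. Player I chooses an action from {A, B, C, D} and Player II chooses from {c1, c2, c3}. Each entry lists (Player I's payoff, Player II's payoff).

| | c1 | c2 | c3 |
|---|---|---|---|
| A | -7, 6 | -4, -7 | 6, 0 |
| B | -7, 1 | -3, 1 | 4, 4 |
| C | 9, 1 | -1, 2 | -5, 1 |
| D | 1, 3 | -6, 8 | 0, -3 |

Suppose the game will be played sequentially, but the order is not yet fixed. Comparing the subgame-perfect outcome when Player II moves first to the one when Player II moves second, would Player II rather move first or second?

If Player I leads: Player II's best replies are A→c1, B→c3, C→c2, D→c2; Player I's induced payoffs -7, 4, -1, -6; outcome (B, c3), payoffs (4, 4).
If Player II leads: Player I's best replies are c1→C, c2→C, c3→A; Player II's induced payoffs 1, 2, 0; outcome (C, c2), payoffs (-1, 2).
Player II gets 2 moving first and 4 moving second, so Player II prefers to move second.

second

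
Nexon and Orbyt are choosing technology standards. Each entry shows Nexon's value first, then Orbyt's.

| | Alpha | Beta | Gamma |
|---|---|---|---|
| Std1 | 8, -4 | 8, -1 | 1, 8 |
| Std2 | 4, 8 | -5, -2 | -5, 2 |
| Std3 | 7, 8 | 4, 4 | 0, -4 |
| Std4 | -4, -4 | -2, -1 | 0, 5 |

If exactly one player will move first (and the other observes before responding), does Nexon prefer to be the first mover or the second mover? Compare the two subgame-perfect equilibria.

first

If Nexon leads: Orbyt's best replies are Std1→Gamma, Std2→Alpha, Std3→Alpha, Std4→Gamma; Nexon's induced payoffs 1, 4, 7, 0; outcome (Std3, Alpha), payoffs (7, 8).
If Orbyt leads: Nexon's best replies are Alpha→Std1, Beta→Std1, Gamma→Std1; Orbyt's induced payoffs -4, -1, 8; outcome (Std1, Gamma), payoffs (1, 8).
Nexon gets 7 moving first and 1 moving second, so Nexon prefers to move first.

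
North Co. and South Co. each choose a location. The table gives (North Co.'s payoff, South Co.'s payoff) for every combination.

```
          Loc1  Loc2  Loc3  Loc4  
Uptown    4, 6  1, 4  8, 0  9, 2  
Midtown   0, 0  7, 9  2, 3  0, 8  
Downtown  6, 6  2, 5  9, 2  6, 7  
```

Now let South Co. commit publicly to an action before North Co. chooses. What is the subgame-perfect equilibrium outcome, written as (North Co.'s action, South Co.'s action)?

(Midtown, Loc2)

Backward induction with South Co. moving first.
- Loc1: BR = Downtown, leader payoff 6.
- Loc2: BR = Midtown, leader payoff 9.
- Loc3: BR = Downtown, leader payoff 2.
- Loc4: BR = Uptown, leader payoff 2.
Among 6, 9, 2, 2, the best is 9 at Loc2. Subgame-perfect outcome: (Midtown, Loc2) with payoffs (7, 9).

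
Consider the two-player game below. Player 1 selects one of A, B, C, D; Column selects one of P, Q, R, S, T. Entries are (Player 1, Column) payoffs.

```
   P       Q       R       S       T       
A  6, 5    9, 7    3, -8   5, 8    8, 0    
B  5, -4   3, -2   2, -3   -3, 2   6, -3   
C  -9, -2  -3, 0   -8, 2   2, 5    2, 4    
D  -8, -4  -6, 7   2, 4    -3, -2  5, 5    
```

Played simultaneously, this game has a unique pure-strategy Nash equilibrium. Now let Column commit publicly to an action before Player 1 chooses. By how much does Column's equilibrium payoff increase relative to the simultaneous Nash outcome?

0

Solve by backward induction (Column leads).
- P: BR = A, leader payoff 5.
- Q: BR = A, leader payoff 7.
- R: BR = A, leader payoff -8.
- S: BR = A, leader payoff 8.
- T: BR = A, leader payoff 0.
Maximizing over 5, 7, -8, 8, 0, Column chooses S. Subgame-perfect outcome: (A, S) with payoffs (5, 8).
Now find the simultaneous Nash equilibrium.
Player 1's best replies: P→A; Q→A; R→A; S→A; T→A.
Column's best replies: A→S; B→S; C→S; D→Q.
Only (A, S) has each player best-responding; Nash payoffs (5, 8).
Column's commitment gain: 8 − 8 = 0.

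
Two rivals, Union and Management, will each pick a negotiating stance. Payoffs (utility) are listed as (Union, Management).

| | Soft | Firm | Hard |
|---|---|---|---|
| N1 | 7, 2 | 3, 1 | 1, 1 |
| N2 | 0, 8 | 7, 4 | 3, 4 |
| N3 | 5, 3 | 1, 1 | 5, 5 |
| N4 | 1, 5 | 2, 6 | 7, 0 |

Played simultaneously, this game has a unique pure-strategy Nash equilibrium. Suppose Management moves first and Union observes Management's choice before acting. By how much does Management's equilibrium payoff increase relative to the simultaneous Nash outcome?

Union best-responds to each possible Management move:
- Soft: Union compares 7, 0, 5, 1 and picks N1; Management would get 2.
- Firm: Union compares 3, 7, 1, 2 and picks N2; Management would get 4.
- Hard: Union compares 1, 3, 5, 7 and picks N4; Management would get 0.
Among 2, 4, 0, the best is 4 at Firm. Subgame-perfect outcome: (N2, Firm) with payoffs (7, 4).
Now find the simultaneous Nash equilibrium.
Union's best replies: Soft→N1; Firm→N2; Hard→N4.
Management's best replies: N1→Soft; N2→Soft; N3→Hard; N4→Firm.
The unique mutual best reply is (N1, Soft), giving (7, 2).
Management's commitment gain: 4 − 2 = 2.

2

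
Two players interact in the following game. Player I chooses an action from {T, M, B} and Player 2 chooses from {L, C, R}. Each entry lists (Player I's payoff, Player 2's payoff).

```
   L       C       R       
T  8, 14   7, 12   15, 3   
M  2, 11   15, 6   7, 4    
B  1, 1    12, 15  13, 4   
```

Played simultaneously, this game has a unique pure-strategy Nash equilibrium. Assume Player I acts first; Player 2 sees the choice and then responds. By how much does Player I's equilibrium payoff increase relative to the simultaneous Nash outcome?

4

Work backward from Player 2's decision.
- T: BR = L, leader payoff 8.
- M: BR = L, leader payoff 2.
- B: BR = C, leader payoff 12.
Among 8, 2, 12, the best is 12 at B. Subgame-perfect outcome: (B, C) with payoffs (12, 15).
For the simultaneous game, intersect best replies.
Player I's best replies: L→T; C→M; R→T.
Player 2's best replies: T→L; M→L; B→C.
The unique mutual best reply is (T, L), giving (8, 14).
Player I's commitment gain: 12 − 8 = 4.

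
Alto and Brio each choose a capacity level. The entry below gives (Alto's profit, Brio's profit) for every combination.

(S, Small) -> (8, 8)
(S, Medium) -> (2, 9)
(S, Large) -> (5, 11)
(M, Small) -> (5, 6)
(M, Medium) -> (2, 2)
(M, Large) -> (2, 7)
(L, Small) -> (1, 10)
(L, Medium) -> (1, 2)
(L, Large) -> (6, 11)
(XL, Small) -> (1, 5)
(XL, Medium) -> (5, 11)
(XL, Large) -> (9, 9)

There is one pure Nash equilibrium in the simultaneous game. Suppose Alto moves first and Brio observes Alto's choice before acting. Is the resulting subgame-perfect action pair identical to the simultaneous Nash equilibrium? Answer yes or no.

Backward induction with Alto moving first.
- S: Brio compares 8, 9, 11 and picks Large; Alto would get 5.
- M: Brio compares 6, 2, 7 and picks Large; Alto would get 2.
- L: Brio compares 10, 2, 11 and picks Large; Alto would get 6.
- XL: Brio compares 5, 11, 9 and picks Medium; Alto would get 5.
Among 5, 2, 6, 5, the best is 6 at L. Subgame-perfect outcome: (L, Large) with payoffs (6, 11).
Now find the simultaneous Nash equilibrium.
Alto's best replies: Small→S; Medium→XL; Large→XL.
Brio's best replies: S→Large; M→Large; L→Large; XL→Medium.
Only (XL, Medium) has each player best-responding; Nash payoffs (5, 11).
Sequential outcome (L, Large) differs from the Nash profile (XL, Medium).

no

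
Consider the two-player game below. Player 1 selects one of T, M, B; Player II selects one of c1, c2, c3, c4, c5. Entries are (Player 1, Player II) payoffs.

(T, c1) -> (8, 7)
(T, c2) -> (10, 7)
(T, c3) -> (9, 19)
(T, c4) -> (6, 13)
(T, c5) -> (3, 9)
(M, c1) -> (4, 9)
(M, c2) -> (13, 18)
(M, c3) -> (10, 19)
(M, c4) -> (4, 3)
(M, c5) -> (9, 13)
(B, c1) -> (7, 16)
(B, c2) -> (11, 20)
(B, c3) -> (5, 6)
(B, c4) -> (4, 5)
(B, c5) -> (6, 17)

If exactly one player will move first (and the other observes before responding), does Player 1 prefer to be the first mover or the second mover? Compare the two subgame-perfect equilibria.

If Player 1 leads: Player II's best replies are T→c3, M→c3, B→c2; Player 1's induced payoffs 9, 10, 11; outcome (B, c2), payoffs (11, 20).
If Player II leads: Player 1's best replies are c1→T, c2→M, c3→M, c4→T, c5→M; Player II's induced payoffs 7, 18, 19, 13, 13; outcome (M, c3), payoffs (10, 19).
Player 1 gets 11 moving first and 10 moving second, so Player 1 prefers to move first.

first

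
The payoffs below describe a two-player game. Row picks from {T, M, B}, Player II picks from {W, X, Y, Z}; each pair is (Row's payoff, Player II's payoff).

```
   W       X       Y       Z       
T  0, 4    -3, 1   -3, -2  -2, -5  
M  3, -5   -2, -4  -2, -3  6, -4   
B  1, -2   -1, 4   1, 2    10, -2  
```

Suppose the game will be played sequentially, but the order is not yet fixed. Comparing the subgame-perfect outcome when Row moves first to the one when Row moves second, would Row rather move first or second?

first

If Row leads: Player II's best replies are T→W, M→Y, B→X; Row's induced payoffs 0, -2, -1; outcome (T, W), payoffs (0, 4).
If Player II leads: Row's best replies are W→M, X→B, Y→B, Z→B; Player II's induced payoffs -5, 4, 2, -2; outcome (B, X), payoffs (-1, 4).
Row gets 0 moving first and -1 moving second, so Row prefers to move first.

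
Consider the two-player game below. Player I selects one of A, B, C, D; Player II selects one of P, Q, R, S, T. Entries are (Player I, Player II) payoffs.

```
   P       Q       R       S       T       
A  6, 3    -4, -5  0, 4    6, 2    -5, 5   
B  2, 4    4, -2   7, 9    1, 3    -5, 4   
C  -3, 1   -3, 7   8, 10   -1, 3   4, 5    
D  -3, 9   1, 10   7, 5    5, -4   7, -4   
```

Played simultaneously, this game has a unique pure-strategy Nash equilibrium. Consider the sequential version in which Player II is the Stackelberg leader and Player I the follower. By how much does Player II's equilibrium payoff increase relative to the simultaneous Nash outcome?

Work backward from Player I's decision.
- P: Player I compares 6, 2, -3, -3 and picks A; Player II would get 3.
- Q: Player I compares -4, 4, -3, 1 and picks B; Player II would get -2.
- R: Player I compares 0, 7, 8, 7 and picks C; Player II would get 10.
- S: Player I compares 6, 1, -1, 5 and picks A; Player II would get 2.
- T: Player I compares -5, -5, 4, 7 and picks D; Player II would get -4.
Player II's induced payoffs are 3, -2, 10, 2, -4, so Player II commits to R. Subgame-perfect outcome: (C, R) with payoffs (8, 10).
Now find the simultaneous Nash equilibrium.
Player I's best replies: P→A; Q→B; R→C; S→A; T→D.
Player II's best replies: A→T; B→R; C→R; D→Q.
The unique mutual best reply is (C, R), giving (8, 10).
Player II's commitment gain: 10 − 10 = 0.

0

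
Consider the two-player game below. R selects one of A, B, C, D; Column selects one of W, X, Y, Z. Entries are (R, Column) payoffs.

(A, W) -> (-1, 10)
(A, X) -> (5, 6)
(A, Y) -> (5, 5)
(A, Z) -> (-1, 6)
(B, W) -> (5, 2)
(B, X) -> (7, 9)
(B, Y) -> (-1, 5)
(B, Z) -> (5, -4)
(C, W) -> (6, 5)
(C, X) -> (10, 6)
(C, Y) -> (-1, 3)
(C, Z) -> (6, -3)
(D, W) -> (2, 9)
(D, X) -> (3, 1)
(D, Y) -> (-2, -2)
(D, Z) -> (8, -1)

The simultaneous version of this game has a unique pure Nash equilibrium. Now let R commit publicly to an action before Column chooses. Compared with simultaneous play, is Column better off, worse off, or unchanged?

Work backward from Column's decision.
- A: Column compares 10, 6, 5, 6 and picks W; R would get -1.
- B: Column compares 2, 9, 5, -4 and picks X; R would get 7.
- C: Column compares 5, 6, 3, -3 and picks X; R would get 10.
- D: Column compares 9, 1, -2, -1 and picks W; R would get 2.
R's induced payoffs are -1, 7, 10, 2, so R commits to C. Subgame-perfect outcome: (C, X) with payoffs (10, 6).
Under simultaneous play:
R's best replies: W→C; X→C; Y→A; Z→D.
Column's best replies: A→W; B→X; C→X; D→W.
Only (C, X) has each player best-responding; Nash payoffs (10, 6).
Column earns 6 sequentially versus 6 at the Nash outcome: unchanged.

unchanged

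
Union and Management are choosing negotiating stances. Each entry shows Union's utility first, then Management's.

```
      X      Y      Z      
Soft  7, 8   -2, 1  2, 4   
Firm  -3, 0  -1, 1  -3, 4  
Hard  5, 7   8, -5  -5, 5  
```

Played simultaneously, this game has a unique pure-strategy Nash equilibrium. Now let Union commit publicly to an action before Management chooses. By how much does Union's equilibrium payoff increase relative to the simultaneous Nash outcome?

Work backward from Management's decision.
- Soft → Management plays X (best of 8, 1, 4); Union gets 7.
- Firm → Management plays Z (best of 0, 1, 4); Union gets -3.
- Hard → Management plays X (best of 7, -5, 5); Union gets 5.
Among 7, -3, 5, the best is 7 at Soft. Subgame-perfect outcome: (Soft, X) with payoffs (7, 8).
Under simultaneous play:
Union's best replies: X→Soft; Y→Hard; Z→Soft.
Management's best replies: Soft→X; Firm→Z; Hard→X.
The unique mutual best reply is (Soft, X), giving (7, 8).
Union's commitment gain: 7 − 7 = 0.

0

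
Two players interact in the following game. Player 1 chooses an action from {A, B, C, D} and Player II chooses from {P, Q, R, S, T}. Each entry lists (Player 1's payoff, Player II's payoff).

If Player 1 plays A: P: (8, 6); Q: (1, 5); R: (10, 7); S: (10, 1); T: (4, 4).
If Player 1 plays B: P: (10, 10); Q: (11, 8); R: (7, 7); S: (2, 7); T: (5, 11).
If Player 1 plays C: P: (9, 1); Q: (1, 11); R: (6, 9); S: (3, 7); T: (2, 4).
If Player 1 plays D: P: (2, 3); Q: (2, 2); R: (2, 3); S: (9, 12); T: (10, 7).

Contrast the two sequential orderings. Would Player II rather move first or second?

first

If Player 1 leads: Player II's best replies are A→R, B→T, C→Q, D→S; Player 1's induced payoffs 10, 5, 1, 9; outcome (A, R), payoffs (10, 7).
If Player II leads: Player 1's best replies are P→B, Q→B, R→A, S→A, T→D; Player II's induced payoffs 10, 8, 7, 1, 7; outcome (B, P), payoffs (10, 10).
Player II gets 10 moving first and 7 moving second, so Player II prefers to move first.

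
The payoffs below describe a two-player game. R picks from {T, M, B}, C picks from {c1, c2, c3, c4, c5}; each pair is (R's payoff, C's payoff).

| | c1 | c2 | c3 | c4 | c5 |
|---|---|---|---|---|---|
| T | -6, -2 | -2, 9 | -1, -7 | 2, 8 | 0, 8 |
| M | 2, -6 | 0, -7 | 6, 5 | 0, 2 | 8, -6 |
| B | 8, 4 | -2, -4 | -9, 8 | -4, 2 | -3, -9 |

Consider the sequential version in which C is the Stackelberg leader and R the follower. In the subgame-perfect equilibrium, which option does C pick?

c4

Solve by backward induction (C leads).
- c1: BR = B, leader payoff 4.
- c2: BR = M, leader payoff -7.
- c3: BR = M, leader payoff 5.
- c4: BR = T, leader payoff 8.
- c5: BR = M, leader payoff -6.
C's induced payoffs are 4, -7, 5, 8, -6, so C commits to c4. Subgame-perfect outcome: (T, c4) with payoffs (2, 8).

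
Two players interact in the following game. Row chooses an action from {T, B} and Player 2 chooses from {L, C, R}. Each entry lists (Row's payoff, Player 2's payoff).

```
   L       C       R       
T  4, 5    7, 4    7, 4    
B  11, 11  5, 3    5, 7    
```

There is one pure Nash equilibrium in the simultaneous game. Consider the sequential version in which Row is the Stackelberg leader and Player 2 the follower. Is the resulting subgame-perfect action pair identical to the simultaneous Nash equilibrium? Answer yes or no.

yes

Work backward from Player 2's decision.
- T: BR = L, leader payoff 4.
- B: BR = L, leader payoff 11.
Row's induced payoffs are 4, 11, so Row commits to B. Subgame-perfect outcome: (B, L) with payoffs (11, 11).
Now find the simultaneous Nash equilibrium.
Row's best replies: L→B; C→T; R→T.
Player 2's best replies: T→L; B→L.
Only (B, L) has each player best-responding; Nash payoffs (11, 11).
Sequential outcome (B, L) coincides with the Nash profile (B, L).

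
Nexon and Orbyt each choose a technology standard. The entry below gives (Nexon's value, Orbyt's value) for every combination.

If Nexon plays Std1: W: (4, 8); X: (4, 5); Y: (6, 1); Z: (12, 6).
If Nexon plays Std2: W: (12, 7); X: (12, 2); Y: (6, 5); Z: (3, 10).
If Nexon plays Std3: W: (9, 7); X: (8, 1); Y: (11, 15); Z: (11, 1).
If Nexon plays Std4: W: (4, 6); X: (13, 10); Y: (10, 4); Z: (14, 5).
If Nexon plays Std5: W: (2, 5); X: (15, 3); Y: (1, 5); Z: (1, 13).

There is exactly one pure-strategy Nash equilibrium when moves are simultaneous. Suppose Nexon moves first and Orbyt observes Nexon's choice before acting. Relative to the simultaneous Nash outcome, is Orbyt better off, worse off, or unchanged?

Solve by backward induction (Nexon leads).
- Std1: BR = W, leader payoff 4.
- Std2: BR = Z, leader payoff 3.
- Std3: BR = Y, leader payoff 11.
- Std4: BR = X, leader payoff 13.
- Std5: BR = Z, leader payoff 1.
Nexon's induced payoffs are 4, 3, 11, 13, 1, so Nexon commits to Std4. Subgame-perfect outcome: (Std4, X) with payoffs (13, 10).
Now find the simultaneous Nash equilibrium.
Nexon's best replies: W→Std2; X→Std5; Y→Std3; Z→Std4.
Orbyt's best replies: Std1→W; Std2→Z; Std3→Y; Std4→X; Std5→Z.
The unique mutual best reply is (Std3, Y), giving (11, 15).
Orbyt earns 10 sequentially versus 15 at the Nash outcome: worse off.

worse off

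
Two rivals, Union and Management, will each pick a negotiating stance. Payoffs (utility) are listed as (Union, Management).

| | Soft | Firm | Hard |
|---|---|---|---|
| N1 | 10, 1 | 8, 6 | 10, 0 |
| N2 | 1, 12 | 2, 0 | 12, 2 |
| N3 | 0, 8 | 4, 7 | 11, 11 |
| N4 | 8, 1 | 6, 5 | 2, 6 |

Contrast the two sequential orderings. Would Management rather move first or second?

If Union leads: Management's best replies are N1→Firm, N2→Soft, N3→Hard, N4→Hard; Union's induced payoffs 8, 1, 11, 2; outcome (N3, Hard), payoffs (11, 11).
If Management leads: Union's best replies are Soft→N1, Firm→N1, Hard→N2; Management's induced payoffs 1, 6, 2; outcome (N1, Firm), payoffs (8, 6).
Management gets 6 moving first and 11 moving second, so Management prefers to move second.

second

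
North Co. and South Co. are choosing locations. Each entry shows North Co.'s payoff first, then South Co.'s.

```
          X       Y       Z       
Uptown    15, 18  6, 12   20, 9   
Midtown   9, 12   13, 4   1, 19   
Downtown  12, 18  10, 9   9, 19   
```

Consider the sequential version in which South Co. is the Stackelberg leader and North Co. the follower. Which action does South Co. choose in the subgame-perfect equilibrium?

Work backward from North Co.'s decision.
- X → North Co. plays Uptown (best of 15, 9, 12); South Co. gets 18.
- Y → North Co. plays Midtown (best of 6, 13, 10); South Co. gets 4.
- Z → North Co. plays Uptown (best of 20, 1, 9); South Co. gets 9.
Among 18, 4, 9, the best is 18 at X. Subgame-perfect outcome: (Uptown, X) with payoffs (15, 18).

X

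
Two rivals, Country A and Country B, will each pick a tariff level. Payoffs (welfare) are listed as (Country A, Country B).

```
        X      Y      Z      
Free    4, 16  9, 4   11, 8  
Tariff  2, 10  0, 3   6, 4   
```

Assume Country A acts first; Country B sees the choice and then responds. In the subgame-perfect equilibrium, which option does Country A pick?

Solve by backward induction (Country A leads).
- Free: Country B compares 16, 4, 8 and picks X; Country A would get 4.
- Tariff: Country B compares 10, 3, 4 and picks X; Country A would get 2.
Country A's induced payoffs are 4, 2, so Country A commits to Free. Subgame-perfect outcome: (Free, X) with payoffs (4, 16).

Free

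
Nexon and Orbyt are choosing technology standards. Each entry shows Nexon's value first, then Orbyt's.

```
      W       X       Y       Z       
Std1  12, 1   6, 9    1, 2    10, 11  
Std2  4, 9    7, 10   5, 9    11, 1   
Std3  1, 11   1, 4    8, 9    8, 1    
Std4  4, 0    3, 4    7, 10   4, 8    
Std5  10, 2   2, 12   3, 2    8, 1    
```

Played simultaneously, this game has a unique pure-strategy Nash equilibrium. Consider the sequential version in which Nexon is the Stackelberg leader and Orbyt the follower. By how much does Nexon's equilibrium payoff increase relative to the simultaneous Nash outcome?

3

Work backward from Orbyt's decision.
- Std1 → Orbyt plays Z (best of 1, 9, 2, 11); Nexon gets 10.
- Std2 → Orbyt plays X (best of 9, 10, 9, 1); Nexon gets 7.
- Std3 → Orbyt plays W (best of 11, 4, 9, 1); Nexon gets 1.
- Std4 → Orbyt plays Y (best of 0, 4, 10, 8); Nexon gets 7.
- Std5 → Orbyt plays X (best of 2, 12, 2, 1); Nexon gets 2.
Nexon's induced payoffs are 10, 7, 1, 7, 2, so Nexon commits to Std1. Subgame-perfect outcome: (Std1, Z) with payoffs (10, 11).
For the simultaneous game, intersect best replies.
Nexon's best replies: W→Std1; X→Std2; Y→Std3; Z→Std2.
Orbyt's best replies: Std1→Z; Std2→X; Std3→W; Std4→Y; Std5→X.
Only (Std2, X) has each player best-responding; Nash payoffs (7, 10).
Nexon's commitment gain: 10 − 7 = 3.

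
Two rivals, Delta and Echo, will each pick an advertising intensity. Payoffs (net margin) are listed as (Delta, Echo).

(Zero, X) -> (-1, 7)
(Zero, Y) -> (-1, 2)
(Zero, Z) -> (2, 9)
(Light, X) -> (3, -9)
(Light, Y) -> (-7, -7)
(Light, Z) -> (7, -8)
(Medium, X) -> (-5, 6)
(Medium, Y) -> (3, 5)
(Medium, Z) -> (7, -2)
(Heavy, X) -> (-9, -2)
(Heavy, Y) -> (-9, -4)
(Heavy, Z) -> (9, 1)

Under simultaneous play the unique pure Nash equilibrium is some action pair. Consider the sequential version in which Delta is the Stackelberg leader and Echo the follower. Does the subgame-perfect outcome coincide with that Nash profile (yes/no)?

yes

Echo best-responds to each possible Delta move:
- Zero: Echo compares 7, 2, 9 and picks Z; Delta would get 2.
- Light: Echo compares -9, -7, -8 and picks Y; Delta would get -7.
- Medium: Echo compares 6, 5, -2 and picks X; Delta would get -5.
- Heavy: Echo compares -2, -4, 1 and picks Z; Delta would get 9.
Delta's induced payoffs are 2, -7, -5, 9, so Delta commits to Heavy. Subgame-perfect outcome: (Heavy, Z) with payoffs (9, 1).
Under simultaneous play:
Delta's best replies: X→Light; Y→Medium; Z→Heavy.
Echo's best replies: Zero→Z; Light→Y; Medium→X; Heavy→Z.
The unique mutual best reply is (Heavy, Z), giving (9, 1).
Sequential outcome (Heavy, Z) coincides with the Nash profile (Heavy, Z).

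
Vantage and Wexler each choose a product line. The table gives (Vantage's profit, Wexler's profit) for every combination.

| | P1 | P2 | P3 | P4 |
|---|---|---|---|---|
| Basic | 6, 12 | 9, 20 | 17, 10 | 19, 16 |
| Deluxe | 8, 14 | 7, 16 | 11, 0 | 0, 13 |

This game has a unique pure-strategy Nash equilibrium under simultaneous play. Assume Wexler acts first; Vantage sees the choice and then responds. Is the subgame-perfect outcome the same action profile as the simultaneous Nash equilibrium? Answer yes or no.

yes

Work backward from Vantage's decision.
- P1: BR = Deluxe, leader payoff 14.
- P2: BR = Basic, leader payoff 20.
- P3: BR = Basic, leader payoff 10.
- P4: BR = Basic, leader payoff 16.
Wexler's induced payoffs are 14, 20, 10, 16, so Wexler commits to P2. Subgame-perfect outcome: (Basic, P2) with payoffs (9, 20).
Now find the simultaneous Nash equilibrium.
Vantage's best replies: P1→Deluxe; P2→Basic; P3→Basic; P4→Basic.
Wexler's best replies: Basic→P2; Deluxe→P2.
The unique mutual best reply is (Basic, P2), giving (9, 20).
Sequential outcome (Basic, P2) coincides with the Nash profile (Basic, P2).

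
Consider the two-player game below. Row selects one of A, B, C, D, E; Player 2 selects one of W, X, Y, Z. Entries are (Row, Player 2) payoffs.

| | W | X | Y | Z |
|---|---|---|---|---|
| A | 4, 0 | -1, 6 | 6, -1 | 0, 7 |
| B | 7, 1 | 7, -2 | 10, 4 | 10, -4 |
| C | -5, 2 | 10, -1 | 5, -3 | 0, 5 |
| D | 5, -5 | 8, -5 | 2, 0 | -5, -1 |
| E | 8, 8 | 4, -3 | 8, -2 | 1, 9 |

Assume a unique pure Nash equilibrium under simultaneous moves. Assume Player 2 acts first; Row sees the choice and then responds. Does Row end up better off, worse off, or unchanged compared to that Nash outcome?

Row best-responds to each possible Player 2 move:
- W → Row plays E (best of 4, 7, -5, 5, 8); Player 2 gets 8.
- X → Row plays C (best of -1, 7, 10, 8, 4); Player 2 gets -1.
- Y → Row plays B (best of 6, 10, 5, 2, 8); Player 2 gets 4.
- Z → Row plays B (best of 0, 10, 0, -5, 1); Player 2 gets -4.
Maximizing over 8, -1, 4, -4, Player 2 chooses W. Subgame-perfect outcome: (E, W) with payoffs (8, 8).
Now find the simultaneous Nash equilibrium.
Row's best replies: W→E; X→C; Y→B; Z→B.
Player 2's best replies: A→Z; B→Y; C→Z; D→Y; E→Z.
Only (B, Y) has each player best-responding; Nash payoffs (10, 4).
Row earns 8 sequentially versus 10 at the Nash outcome: worse off.

worse off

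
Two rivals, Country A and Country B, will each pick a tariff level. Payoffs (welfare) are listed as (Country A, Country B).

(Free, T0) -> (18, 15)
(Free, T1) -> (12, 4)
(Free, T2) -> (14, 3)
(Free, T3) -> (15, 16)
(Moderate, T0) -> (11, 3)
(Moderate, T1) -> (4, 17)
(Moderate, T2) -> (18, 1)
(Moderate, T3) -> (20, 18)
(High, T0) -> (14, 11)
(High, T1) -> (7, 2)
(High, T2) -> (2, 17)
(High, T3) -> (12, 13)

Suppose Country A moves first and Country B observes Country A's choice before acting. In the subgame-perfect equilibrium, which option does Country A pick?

Moderate

Work backward from Country B's decision.
- Free → Country B plays T3 (best of 15, 4, 3, 16); Country A gets 15.
- Moderate → Country B plays T3 (best of 3, 17, 1, 18); Country A gets 20.
- High → Country B plays T2 (best of 11, 2, 17, 13); Country A gets 2.
Country A's induced payoffs are 15, 20, 2, so Country A commits to Moderate. Subgame-perfect outcome: (Moderate, T3) with payoffs (20, 18).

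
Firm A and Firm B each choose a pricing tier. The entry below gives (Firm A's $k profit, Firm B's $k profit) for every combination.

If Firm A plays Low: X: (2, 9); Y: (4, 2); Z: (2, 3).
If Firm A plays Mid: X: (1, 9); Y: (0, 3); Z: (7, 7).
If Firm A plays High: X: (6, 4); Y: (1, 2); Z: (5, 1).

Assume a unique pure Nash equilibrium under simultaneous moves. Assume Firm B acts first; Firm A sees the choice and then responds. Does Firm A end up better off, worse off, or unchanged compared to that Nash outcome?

Solve by backward induction (Firm B leads).
- X: BR = High, leader payoff 4.
- Y: BR = Low, leader payoff 2.
- Z: BR = Mid, leader payoff 7.
Firm B's induced payoffs are 4, 2, 7, so Firm B commits to Z. Subgame-perfect outcome: (Mid, Z) with payoffs (7, 7).
Under simultaneous play:
Firm A's best replies: X→High; Y→Low; Z→Mid.
Firm B's best replies: Low→X; Mid→X; High→X.
The unique mutual best reply is (High, X), giving (6, 4).
Firm A earns 7 sequentially versus 6 at the Nash outcome: better off.

better off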